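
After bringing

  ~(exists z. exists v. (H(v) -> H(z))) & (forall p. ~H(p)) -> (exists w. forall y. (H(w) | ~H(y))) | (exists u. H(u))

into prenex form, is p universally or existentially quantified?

Rewrite implications/biconditionals: A → B as ¬A ∨ B.
  ~(~(exists z. exists v. (~H(v) | H(z))) & (forall p. ~H(p))) | (exists w. forall y. (H(w) | ~H(y))) | (exists u. H(u))
Push ¬ through the quantifiers and connectives to reach negation normal form:
  (exists z. exists v. (~H(v) | H(z))) | (exists p. H(p)) | (exists w. forall y. (H(w) | ~H(y))) | (exists u. H(u))
Pull the quantifiers to the front (each side's bound variable is not free in the other side):
  exists z. exists v. exists p. exists w. forall y. exists u. (~H(v) | H(z) | H(p) | H(w) | ~H(y) | H(u))
The quantifier forall p sits under an odd number of negations (counting the antecedent side of each →), so it flips to exists p.

existential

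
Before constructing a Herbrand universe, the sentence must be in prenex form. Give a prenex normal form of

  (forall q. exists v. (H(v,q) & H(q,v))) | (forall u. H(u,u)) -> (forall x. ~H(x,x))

First replace A → B with ¬A ∨ B.
  ~((forall q. exists v. (H(v,q) & H(q,v))) | (forall u. H(u,u))) | (forall x. ~H(x,x))
Drive negations inward (¬∀x A ≡ ∃x ¬A, ¬∃x A ≡ ∀x ¬A, De Morgan for ∧/∨):
  (exists q. forall v. (~H(v,q) | ~H(q,v))) & (exists u. ~H(u,u)) | (forall x. ~H(x,x))
Extract every quantifier outward, since the variables are now distinct and don't occur free across branches:
  exists q. forall v. exists u. forall x. ((~H(v,q) | ~H(q,v)) & ~H(u,u) | ~H(x,x))

exists q. forall v. exists u. forall x. ((~H(v,q) | ~H(q,v)) & ~H(u,u) | ~H(x,x))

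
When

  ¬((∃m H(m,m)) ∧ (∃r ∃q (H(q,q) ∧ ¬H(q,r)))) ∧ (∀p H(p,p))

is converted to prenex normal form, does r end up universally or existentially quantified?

Push ¬ through the quantifiers and connectives to reach negation normal form:
  ((∀m ¬H(m,m)) ∨ (∀r ∀q (¬H(q,q) ∨ H(q,r)))) ∧ (∀p H(p,p))
All bound variables are already distinct, so no renaming is needed.
Extract every quantifier outward, since the variables are now distinct and don't occur free across branches:
  ∀m ∀r ∀q ∀p ((¬H(m,m) ∨ ¬H(q,q) ∨ H(q,r)) ∧ H(p,p))
The quantifier ∃r sits under an odd number of negations, so it flips to ∀r.

universal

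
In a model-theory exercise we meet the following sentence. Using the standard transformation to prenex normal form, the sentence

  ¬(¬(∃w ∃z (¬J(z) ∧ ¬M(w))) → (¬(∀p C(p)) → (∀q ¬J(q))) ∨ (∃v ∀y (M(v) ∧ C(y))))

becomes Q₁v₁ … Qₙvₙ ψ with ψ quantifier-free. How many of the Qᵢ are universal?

3

Eliminate → and ↔ using ¬ and ∨.
  ¬(¬¬(∃w ∃z (¬J(z) ∧ ¬M(w))) ∨ ¬¬(∀p C(p)) ∨ (∀q ¬J(q)) ∨ (∃v ∀y (M(v) ∧ C(y))))
Push ¬ through the quantifiers and connectives to reach negation normal form:
  (∀w ∀z (J(z) ∨ M(w))) ∧ (∃p ¬C(p)) ∧ (∃q J(q)) ∧ (∀v ∃y (¬M(v) ∨ ¬C(y)))
All bound variables are already distinct, so no renaming is needed.
Extract every quantifier outward, since the variables are now distinct and don't occur free across branches:
  ∀w ∀z ∃p ∃q ∀v ∃y ((J(z) ∨ M(w)) ∧ ¬C(p) ∧ J(q) ∧ (¬M(v) ∨ ¬C(y)))
The prefix is ∀w ∀z ∃p ∃q ∀v ∃y: 3 universal, 3 existential.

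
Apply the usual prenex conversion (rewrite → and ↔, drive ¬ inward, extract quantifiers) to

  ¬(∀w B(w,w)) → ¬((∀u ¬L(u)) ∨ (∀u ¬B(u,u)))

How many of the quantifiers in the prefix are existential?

2

First replace A → B with ¬A ∨ B.
  ¬¬(∀w B(w,w)) ∨ ¬((∀u ¬L(u)) ∨ (∀u ¬B(u,u)))
Move each ¬ inward, flipping quantifiers it crosses:
  (∀w B(w,w)) ∨ (∃u L(u)) ∧ (∃u B(u,u))
Standardize variables apart so no two quantifiers bind the same name: u↦t.
  (∀w B(w,w)) ∨ (∃u L(u)) ∧ (∃t B(t,t))
Pull the quantifiers to the front (each side's bound variable is not free in the other side):
  ∀w ∃u ∃t (B(w,w) ∨ L(u) ∧ B(t,t))
The prefix is ∀w ∃u ∃t: 1 universal, 2 existential.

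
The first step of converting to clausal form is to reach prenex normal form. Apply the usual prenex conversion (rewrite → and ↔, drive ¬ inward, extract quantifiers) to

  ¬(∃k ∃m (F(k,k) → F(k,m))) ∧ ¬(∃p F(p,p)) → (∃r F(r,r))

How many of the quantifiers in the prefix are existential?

4

Rewrite implications/biconditionals: A → B as ¬A ∨ B.
  ¬(¬(∃k ∃m (¬F(k,k) ∨ F(k,m))) ∧ ¬(∃p F(p,p))) ∨ (∃r F(r,r))
Move each ¬ inward, flipping quantifiers it crosses:
  (∃k ∃m (¬F(k,k) ∨ F(k,m))) ∨ (∃p F(p,p)) ∨ (∃r F(r,r))
All bound variables are already distinct, so no renaming is needed.
Extract every quantifier outward, since the variables are now distinct and don't occur free across branches:
  ∃k ∃m ∃p ∃r (¬F(k,k) ∨ F(k,m) ∨ F(p,p) ∨ F(r,r))
The prefix is ∃k ∃m ∃p ∃r: 0 universal, 4 existential.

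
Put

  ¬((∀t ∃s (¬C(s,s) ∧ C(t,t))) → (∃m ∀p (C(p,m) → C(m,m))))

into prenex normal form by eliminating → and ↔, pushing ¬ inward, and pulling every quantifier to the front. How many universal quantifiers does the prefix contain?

Eliminate → and ↔ using ¬ and ∨.
  ¬(¬(∀t ∃s (¬C(s,s) ∧ C(t,t))) ∨ (∃m ∀p (¬C(p,m) ∨ C(m,m))))
Drive negations inward (¬∀x A ≡ ∃x ¬A, ¬∃x A ≡ ∀x ¬A, De Morgan for ∧/∨):
  (∀t ∃s (¬C(s,s) ∧ C(t,t))) ∧ (∀m ∃p (C(p,m) ∧ ¬C(m,m)))
All bound variables are already distinct, so no renaming is needed.
Pull the quantifiers to the front (each side's bound variable is not free in the other side):
  ∀t ∃s ∀m ∃p (¬C(s,s) ∧ C(t,t) ∧ C(p,m) ∧ ¬C(m,m))
The prefix is ∀t ∃s ∀m ∃p: 2 universal, 2 existential.

2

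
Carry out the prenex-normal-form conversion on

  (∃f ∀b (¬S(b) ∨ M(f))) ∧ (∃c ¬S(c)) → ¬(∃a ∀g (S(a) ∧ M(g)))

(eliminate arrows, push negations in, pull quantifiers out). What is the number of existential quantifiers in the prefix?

2

Rewrite implications/biconditionals: A → B as ¬A ∨ B.
  ¬((∃f ∀b (¬S(b) ∨ M(f))) ∧ (∃c ¬S(c))) ∨ ¬(∃a ∀g (S(a) ∧ M(g)))
Move each ¬ inward, flipping quantifiers it crosses:
  (∀f ∃b (S(b) ∧ ¬M(f))) ∨ (∀c S(c)) ∨ (∀a ∃g (¬S(a) ∨ ¬M(g)))
All bound variables are already distinct, so no renaming is needed.
Pull the quantifiers to the front (each side's bound variable is not free in the other side):
  ∀f ∃b ∀c ∀a ∃g (S(b) ∧ ¬M(f) ∨ S(c) ∨ ¬S(a) ∨ ¬M(g))
The prefix is ∀f ∃b ∀c ∀a ∃g: 3 universal, 2 existential.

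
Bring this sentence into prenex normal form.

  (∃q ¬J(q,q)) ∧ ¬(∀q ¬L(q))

Push ¬ through the quantifiers and connectives to reach negation normal form:
  (∃q ¬J(q,q)) ∧ (∃q L(q))
Rename bound variables to avoid capture: q↦v1.
  (∃q ¬J(q,q)) ∧ (∃v1 L(v1))
Pull the quantifiers to the front (each side's bound variable is not free in the other side):
  ∃q ∃v1 (¬J(q,q) ∧ L(v1))

∃q ∃v1 (¬J(q,q) ∧ L(v1))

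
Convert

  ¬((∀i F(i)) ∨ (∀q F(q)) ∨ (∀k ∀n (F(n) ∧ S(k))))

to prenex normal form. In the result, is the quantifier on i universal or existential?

Push ¬ through the quantifiers and connectives to reach negation normal form:
  (∃i ¬F(i)) ∧ (∃q ¬F(q)) ∧ (∃k ∃n (¬F(n) ∨ ¬S(k)))
All bound variables are already distinct, so no renaming is needed.
Pull the quantifiers to the front (each side's bound variable is not free in the other side):
  ∃i ∃q ∃k ∃n (¬F(i) ∧ ¬F(q) ∧ (¬F(n) ∨ ¬S(k)))
The quantifier ∀i sits under an odd number of negations, so it flips to ∃i.

existential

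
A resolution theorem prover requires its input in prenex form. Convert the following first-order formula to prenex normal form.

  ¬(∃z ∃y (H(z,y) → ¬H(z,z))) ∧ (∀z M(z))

Eliminate → and ↔ using ¬ and ∨.
  ¬(∃z ∃y (¬H(z,y) ∨ ¬H(z,z))) ∧ (∀z M(z))
Drive negations inward (¬∀x A ≡ ∃x ¬A, ¬∃x A ≡ ∀x ¬A, De Morgan for ∧/∨):
  (∀z ∀y (H(z,y) ∧ H(z,z))) ∧ (∀z M(z))
Give each quantifier a distinct variable: z↦x1.
  (∀z ∀y (H(z,y) ∧ H(z,z))) ∧ (∀x1 M(x1))
Finally move all quantifiers to the prefix:
  ∀z ∀y ∀x1 (H(z,y) ∧ H(z,z) ∧ M(x1))

∀z ∀y ∀x1 (H(z,y) ∧ H(z,z) ∧ M(x1))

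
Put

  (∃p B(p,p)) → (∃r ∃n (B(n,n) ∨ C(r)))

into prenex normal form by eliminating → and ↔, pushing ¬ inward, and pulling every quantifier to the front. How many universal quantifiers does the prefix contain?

1

Eliminate → and ↔ using ¬ and ∨.
  ¬(∃p B(p,p)) ∨ (∃r ∃n (B(n,n) ∨ C(r)))
Push ¬ through the quantifiers and connectives to reach negation normal form:
  (∀p ¬B(p,p)) ∨ (∃r ∃n (B(n,n) ∨ C(r)))
All bound variables are already distinct, so no renaming is needed.
Pull the quantifiers to the front (each side's bound variable is not free in the other side):
  ∀p ∃r ∃n (¬B(p,p) ∨ B(n,n) ∨ C(r))
The prefix is ∀p ∃r ∃n: 1 universal, 2 existential.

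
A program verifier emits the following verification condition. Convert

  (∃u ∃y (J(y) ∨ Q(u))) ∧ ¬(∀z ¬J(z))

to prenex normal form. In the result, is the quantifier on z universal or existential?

existential

Move each ¬ inward, flipping quantifiers it crosses:
  (∃u ∃y (J(y) ∨ Q(u))) ∧ (∃z J(z))
Finally move all quantifiers to the prefix:
  ∃u ∃y ∃z ((J(y) ∨ Q(u)) ∧ J(z))
The quantifier ∀z sits under an odd number of negations, so it flips to ∃z.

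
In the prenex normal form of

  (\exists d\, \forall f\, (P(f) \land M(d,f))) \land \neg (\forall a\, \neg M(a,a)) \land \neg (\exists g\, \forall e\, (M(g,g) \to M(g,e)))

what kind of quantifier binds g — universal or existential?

universal

Eliminate → and ↔ using ¬ and ∨.
  (\exists d\, \forall f\, (P(f) \land M(d,f))) \land \neg (\forall a\, \neg M(a,a)) \land \neg (\exists g\, \forall e\, (\neg M(g,g) \lor M(g,e)))
Move each ¬ inward, flipping quantifiers it crosses:
  (\exists d\, \forall f\, (P(f) \land M(d,f))) \land (\exists a\, M(a,a)) \land (\forall g\, \exists e\, (M(g,g) \land \neg M(g,e)))
All bound variables are already distinct, so no renaming is needed.
Finally move all quantifiers to the prefix:
  \exists d\, \forall f\, \exists a\, \forall g\, \exists e\, (P(f) \land M(d,f) \land M(a,a) \land M(g,g) \land \neg M(g,e))
The quantifier \exists g sits under an odd number of negations (counting the antecedent side of each →), so it flips to \forall g.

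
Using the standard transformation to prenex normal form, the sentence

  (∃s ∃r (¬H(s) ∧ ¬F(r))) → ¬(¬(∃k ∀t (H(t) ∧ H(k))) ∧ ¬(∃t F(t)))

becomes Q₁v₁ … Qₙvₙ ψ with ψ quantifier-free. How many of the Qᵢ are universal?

Eliminate → and ↔ using ¬ and ∨.
  ¬(∃s ∃r (¬H(s) ∧ ¬F(r))) ∨ ¬(¬(∃k ∀t (H(t) ∧ H(k))) ∧ ¬(∃t F(t)))
Push ¬ through the quantifiers and connectives to reach negation normal form:
  (∀s ∀r (H(s) ∨ F(r))) ∨ (∃k ∀t (H(t) ∧ H(k))) ∨ (∃t F(t))
Give each quantifier a distinct variable: t↦v.
  (∀s ∀r (H(s) ∨ F(r))) ∨ (∃k ∀t (H(t) ∧ H(k))) ∨ (∃v F(v))
Pull the quantifiers to the front (each side's bound variable is not free in the other side):
  ∀s ∀r ∃k ∀t ∃v (H(s) ∨ F(r) ∨ H(t) ∧ H(k) ∨ F(v))
The prefix is ∀s ∀r ∃k ∀t ∃v: 3 universal, 2 existential.

3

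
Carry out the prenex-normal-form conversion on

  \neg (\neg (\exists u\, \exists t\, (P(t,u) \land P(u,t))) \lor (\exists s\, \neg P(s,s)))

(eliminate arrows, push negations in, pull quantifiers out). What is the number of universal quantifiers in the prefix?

Push ¬ through the quantifiers and connectives to reach negation normal form:
  (\exists u\, \exists t\, (P(t,u) \land P(u,t))) \land (\forall s\, P(s,s))
Finally move all quantifiers to the prefix:
  \exists u\, \exists t\, \forall s\, (P(t,u) \land P(u,t) \land P(s,s))
The prefix is \exists u \exists t \forall s: 1 universal, 2 existential.

1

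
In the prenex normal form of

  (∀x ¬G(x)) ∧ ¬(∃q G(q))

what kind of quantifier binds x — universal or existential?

universal

Push ¬ through the quantifiers and connectives to reach negation normal form:
  (∀x ¬G(x)) ∧ (∀q ¬G(q))
Extract every quantifier outward, since the variables are now distinct and don't occur free across branches:
  ∀x ∀q (¬G(x) ∧ ¬G(q))
The quantifier ∀x sits under an even number of negations, so it remains universal.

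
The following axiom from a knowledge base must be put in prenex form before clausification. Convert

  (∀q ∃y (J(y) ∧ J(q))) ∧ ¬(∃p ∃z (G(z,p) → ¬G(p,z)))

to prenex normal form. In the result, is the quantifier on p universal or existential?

universal

First replace A → B with ¬A ∨ B.
  (∀q ∃y (J(y) ∧ J(q))) ∧ ¬(∃p ∃z (¬G(z,p) ∨ ¬G(p,z)))
Move each ¬ inward, flipping quantifiers it crosses:
  (∀q ∃y (J(y) ∧ J(q))) ∧ (∀p ∀z (G(z,p) ∧ G(p,z)))
Finally move all quantifiers to the prefix:
  ∀q ∃y ∀p ∀z (J(y) ∧ J(q) ∧ G(z,p) ∧ G(p,z))
The quantifier ∃p sits under an odd number of negations (counting the antecedent side of each →), so it flips to ∀p.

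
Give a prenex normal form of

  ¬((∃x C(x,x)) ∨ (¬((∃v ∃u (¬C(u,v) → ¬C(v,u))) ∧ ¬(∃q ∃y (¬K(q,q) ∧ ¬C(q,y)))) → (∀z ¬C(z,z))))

Rewrite implications/biconditionals: A → B as ¬A ∨ B.
  ¬((∃x C(x,x)) ∨ ¬¬((∃v ∃u (¬¬C(u,v) ∨ ¬C(v,u))) ∧ ¬(∃q ∃y (¬K(q,q) ∧ ¬C(q,y)))) ∨ (∀z ¬C(z,z)))
Push ¬ through the quantifiers and connectives to reach negation normal form:
  (∀x ¬C(x,x)) ∧ ((∀v ∀u (¬C(u,v) ∧ C(v,u))) ∨ (∃q ∃y (¬K(q,q) ∧ ¬C(q,y)))) ∧ (∃z C(z,z))
All bound variables are already distinct, so no renaming is needed.
Extract every quantifier outward, since the variables are now distinct and don't occur free across branches:
  ∀x ∀v ∀u ∃q ∃y ∃z (¬C(x,x) ∧ (¬C(u,v) ∧ C(v,u) ∨ ¬K(q,q) ∧ ¬C(q,y)) ∧ C(z,z))

∀x ∀v ∀u ∃q ∃y ∃z (¬C(x,x) ∧ (¬C(u,v) ∧ C(v,u) ∨ ¬K(q,q) ∧ ¬C(q,y)) ∧ C(z,z))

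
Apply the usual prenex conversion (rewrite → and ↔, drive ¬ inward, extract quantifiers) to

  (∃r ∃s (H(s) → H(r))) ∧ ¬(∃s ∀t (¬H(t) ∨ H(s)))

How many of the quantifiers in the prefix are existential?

3

Eliminate → and ↔ using ¬ and ∨.
  (∃r ∃s (¬H(s) ∨ H(r))) ∧ ¬(∃s ∀t (¬H(t) ∨ H(s)))
Push ¬ through the quantifiers and connectives to reach negation normal form:
  (∃r ∃s (¬H(s) ∨ H(r))) ∧ (∀s ∃t (H(t) ∧ ¬H(s)))
Standardize variables apart so no two quantifiers bind the same name: s↦y.
  (∃r ∃s (¬H(s) ∨ H(r))) ∧ (∀y ∃t (H(t) ∧ ¬H(y)))
Pull the quantifiers to the front (each side's bound variable is not free in the other side):
  ∃r ∃s ∀y ∃t ((¬H(s) ∨ H(r)) ∧ H(t) ∧ ¬H(y))
The prefix is ∃r ∃s ∀y ∃t: 1 universal, 3 existential.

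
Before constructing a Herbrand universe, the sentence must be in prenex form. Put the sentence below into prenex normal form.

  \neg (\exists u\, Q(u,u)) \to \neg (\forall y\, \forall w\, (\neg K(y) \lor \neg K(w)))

Rewrite implications/biconditionals: A → B as ¬A ∨ B.
  \neg \neg (\exists u\, Q(u,u)) \lor \neg (\forall y\, \forall w\, (\neg K(y) \lor \neg K(w)))
Push ¬ through the quantifiers and connectives to reach negation normal form:
  (\exists u\, Q(u,u)) \lor (\exists y\, \exists w\, (K(y) \land K(w)))
All bound variables are already distinct, so no renaming is needed.
Extract every quantifier outward, since the variables are now distinct and don't occur free across branches:
  \exists u\, \exists y\, \exists w\, (Q(u,u) \lor K(y) \land K(w))

\exists u\, \exists y\, \exists w\, (Q(u,u) \lor K(y) \land K(w))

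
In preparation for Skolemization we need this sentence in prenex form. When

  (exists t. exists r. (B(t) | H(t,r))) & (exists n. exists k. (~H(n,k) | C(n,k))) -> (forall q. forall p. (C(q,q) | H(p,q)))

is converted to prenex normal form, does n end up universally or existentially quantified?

universal

Rewrite implications/biconditionals: A → B as ¬A ∨ B.
  ~((exists t. exists r. (B(t) | H(t,r))) & (exists n. exists k. (~H(n,k) | C(n,k)))) | (forall q. forall p. (C(q,q) | H(p,q)))
Move each ¬ inward, flipping quantifiers it crosses:
  (forall t. forall r. (~B(t) & ~H(t,r))) | (forall n. forall k. (H(n,k) & ~C(n,k))) | (forall q. forall p. (C(q,q) | H(p,q)))
Pull the quantifiers to the front (each side's bound variable is not free in the other side):
  forall t. forall r. forall n. forall k. forall q. forall p. (~B(t) & ~H(t,r) | H(n,k) & ~C(n,k) | C(q,q) | H(p,q))
The quantifier exists n sits under an odd number of negations (counting the antecedent side of each →), so it flips to forall n.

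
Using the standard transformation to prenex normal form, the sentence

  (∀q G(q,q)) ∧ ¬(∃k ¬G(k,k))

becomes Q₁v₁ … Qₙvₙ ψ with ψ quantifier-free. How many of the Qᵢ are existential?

Move each ¬ inward, flipping quantifiers it crosses:
  (∀q G(q,q)) ∧ (∀k G(k,k))
Pull the quantifiers to the front (each side's bound variable is not free in the other side):
  ∀q ∀k (G(q,q) ∧ G(k,k))
The prefix is ∀q ∀k: 2 universal, 0 existential.

0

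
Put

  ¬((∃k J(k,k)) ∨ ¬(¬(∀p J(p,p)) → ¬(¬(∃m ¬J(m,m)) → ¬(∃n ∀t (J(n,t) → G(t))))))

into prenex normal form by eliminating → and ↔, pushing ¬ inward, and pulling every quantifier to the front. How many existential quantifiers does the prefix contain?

1

Rewrite implications/biconditionals: A → B as ¬A ∨ B.
  ¬((∃k J(k,k)) ∨ ¬(¬¬(∀p J(p,p)) ∨ ¬(¬¬(∃m ¬J(m,m)) ∨ ¬(∃n ∀t (¬J(n,t) ∨ G(t))))))
Drive negations inward (¬∀x A ≡ ∃x ¬A, ¬∃x A ≡ ∀x ¬A, De Morgan for ∧/∨):
  (∀k ¬J(k,k)) ∧ ((∀p J(p,p)) ∨ (∀m J(m,m)) ∧ (∃n ∀t (¬J(n,t) ∨ G(t))))
Pull the quantifiers to the front (each side's bound variable is not free in the other side):
  ∀k ∀p ∀m ∃n ∀t (¬J(k,k) ∧ (J(p,p) ∨ J(m,m) ∧ (¬J(n,t) ∨ G(t))))
The prefix is ∀k ∀p ∀m ∃n ∀t: 4 universal, 1 existential.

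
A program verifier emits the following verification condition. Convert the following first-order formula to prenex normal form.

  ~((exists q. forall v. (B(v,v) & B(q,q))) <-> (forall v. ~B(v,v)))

exists q. forall v. exists u. forall x. forall y1. exists x1. (B(v,v) & B(q,q) & B(u,u) | ~B(x,x) & (~B(x1,x1) | ~B(y1,y1)))

First replace A → B with ¬A ∨ B; A ↔ B as (¬A ∨ B) ∧ (¬B ∨ A).
  ~((~(exists q. forall v. (B(v,v) & B(q,q))) | (forall v. ~B(v,v))) & (~(forall v. ~B(v,v)) | (exists q. forall v. (B(v,v) & B(q,q)))))
Push ¬ through the quantifiers and connectives to reach negation normal form:
  (exists q. forall v. (B(v,v) & B(q,q))) & (exists v. B(v,v)) | (forall v. ~B(v,v)) & (forall q. exists v. (~B(v,v) | ~B(q,q)))
Give each quantifier a distinct variable: v↦u, v↦x, q↦y1, v↦x1.
  (exists q. forall v. (B(v,v) & B(q,q))) & (exists u. B(u,u)) | (forall x. ~B(x,x)) & (forall y1. exists x1. (~B(x1,x1) | ~B(y1,y1)))
Pull the quantifiers to the front (each side's bound variable is not free in the other side):
  exists q. forall v. exists u. forall x. forall y1. exists x1. (B(v,v) & B(q,q) & B(u,u) | ~B(x,x) & (~B(x1,x1) | ~B(y1,y1)))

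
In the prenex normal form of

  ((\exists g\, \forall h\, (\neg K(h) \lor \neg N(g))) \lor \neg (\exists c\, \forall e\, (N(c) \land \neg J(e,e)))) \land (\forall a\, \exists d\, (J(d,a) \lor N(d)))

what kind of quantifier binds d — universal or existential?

existential

Drive negations inward (¬∀x A ≡ ∃x ¬A, ¬∃x A ≡ ∀x ¬A, De Morgan for ∧/∨):
  ((\exists g\, \forall h\, (\neg K(h) \lor \neg N(g))) \lor (\forall c\, \exists e\, (\neg N(c) \lor J(e,e)))) \land (\forall a\, \exists d\, (J(d,a) \lor N(d)))
Extract every quantifier outward, since the variables are now distinct and don't occur free across branches:
  \exists g\, \forall h\, \forall c\, \exists e\, \forall a\, \exists d\, ((\neg K(h) \lor \neg N(g) \lor \neg N(c) \lor J(e,e)) \land (J(d,a) \lor N(d)))
The quantifier \exists d sits under an even number of negations, so it remains existential.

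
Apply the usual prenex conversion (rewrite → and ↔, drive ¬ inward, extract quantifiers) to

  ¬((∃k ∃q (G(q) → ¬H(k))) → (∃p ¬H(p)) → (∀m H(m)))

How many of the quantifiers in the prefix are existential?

4

Rewrite implications/biconditionals: A → B as ¬A ∨ B.
  ¬(¬(∃k ∃q (¬G(q) ∨ ¬H(k))) ∨ ¬(∃p ¬H(p)) ∨ (∀m H(m)))
Drive negations inward (¬∀x A ≡ ∃x ¬A, ¬∃x A ≡ ∀x ¬A, De Morgan for ∧/∨):
  (∃k ∃q (¬G(q) ∨ ¬H(k))) ∧ (∃p ¬H(p)) ∧ (∃m ¬H(m))
All bound variables are already distinct, so no renaming is needed.
Pull the quantifiers to the front (each side's bound variable is not free in the other side):
  ∃k ∃q ∃p ∃m ((¬G(q) ∨ ¬H(k)) ∧ ¬H(p) ∧ ¬H(m))
The prefix is ∃k ∃q ∃p ∃m: 0 universal, 4 existential.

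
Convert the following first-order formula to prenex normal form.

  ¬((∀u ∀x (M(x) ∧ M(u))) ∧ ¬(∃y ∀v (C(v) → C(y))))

∃u ∃x ∃y ∀v (¬M(x) ∨ ¬M(u) ∨ ¬C(v) ∨ C(y))

First replace A → B with ¬A ∨ B.
  ¬((∀u ∀x (M(x) ∧ M(u))) ∧ ¬(∃y ∀v (¬C(v) ∨ C(y))))
Drive negations inward (¬∀x A ≡ ∃x ¬A, ¬∃x A ≡ ∀x ¬A, De Morgan for ∧/∨):
  (∃u ∃x (¬M(x) ∨ ¬M(u))) ∨ (∃y ∀v (¬C(v) ∨ C(y)))
All bound variables are already distinct, so no renaming is needed.
Pull the quantifiers to the front (each side's bound variable is not free in the other side):
  ∃u ∃x ∃y ∀v (¬M(x) ∨ ¬M(u) ∨ ¬C(v) ∨ C(y))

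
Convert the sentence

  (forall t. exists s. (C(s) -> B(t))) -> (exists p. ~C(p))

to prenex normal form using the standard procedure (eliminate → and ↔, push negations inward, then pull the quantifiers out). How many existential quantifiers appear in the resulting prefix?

Eliminate → and ↔ using ¬ and ∨.
  ~(forall t. exists s. (~C(s) | B(t))) | (exists p. ~C(p))
Move each ¬ inward, flipping quantifiers it crosses:
  (exists t. forall s. (C(s) & ~B(t))) | (exists p. ~C(p))
All bound variables are already distinct, so no renaming is needed.
Pull the quantifiers to the front (each side's bound variable is not free in the other side):
  exists t. forall s. exists p. (C(s) & ~B(t) | ~C(p))
The prefix is exists t forall s exists p: 1 universal, 2 existential.

2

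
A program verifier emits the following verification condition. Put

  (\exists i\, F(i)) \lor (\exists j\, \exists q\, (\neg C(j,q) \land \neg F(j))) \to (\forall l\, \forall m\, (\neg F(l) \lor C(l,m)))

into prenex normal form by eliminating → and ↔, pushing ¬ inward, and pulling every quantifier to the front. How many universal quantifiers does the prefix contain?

Rewrite implications/biconditionals: A → B as ¬A ∨ B.
  \neg ((\exists i\, F(i)) \lor (\exists j\, \exists q\, (\neg C(j,q) \land \neg F(j)))) \lor (\forall l\, \forall m\, (\neg F(l) \lor C(l,m)))
Push ¬ through the quantifiers and connectives to reach negation normal form:
  (\forall i\, \neg F(i)) \land (\forall j\, \forall q\, (C(j,q) \lor F(j))) \lor (\forall l\, \forall m\, (\neg F(l) \lor C(l,m)))
All bound variables are already distinct, so no renaming is needed.
Extract every quantifier outward, since the variables are now distinct and don't occur free across branches:
  \forall i\, \forall j\, \forall q\, \forall l\, \forall m\, (\neg F(i) \land (C(j,q) \lor F(j)) \lor \neg F(l) \lor C(l,m))
The prefix is \forall i \forall j \forall q \forall l \forall m: 5 universal, 0 existential.

5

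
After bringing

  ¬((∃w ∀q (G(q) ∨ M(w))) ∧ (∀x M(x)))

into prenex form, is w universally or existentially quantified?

Move each ¬ inward, flipping quantifiers it crosses:
  (∀w ∃q (¬G(q) ∧ ¬M(w))) ∨ (∃x ¬M(x))
Pull the quantifiers to the front (each side's bound variable is not free in the other side):
  ∀w ∃q ∃x (¬G(q) ∧ ¬M(w) ∨ ¬M(x))
The quantifier ∃w sits under an odd number of negations, so it flips to ∀w.

universal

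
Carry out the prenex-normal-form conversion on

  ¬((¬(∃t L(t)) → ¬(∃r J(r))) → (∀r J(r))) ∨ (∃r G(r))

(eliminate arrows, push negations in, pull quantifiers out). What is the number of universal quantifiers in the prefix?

1

First replace A → B with ¬A ∨ B.
  ¬(¬(¬¬(∃t L(t)) ∨ ¬(∃r J(r))) ∨ (∀r J(r))) ∨ (∃r G(r))
Push ¬ through the quantifiers and connectives to reach negation normal form:
  ((∃t L(t)) ∨ (∀r ¬J(r))) ∧ (∃r ¬J(r)) ∨ (∃r G(r))
Give each quantifier a distinct variable: r↦q, r↦s.
  ((∃t L(t)) ∨ (∀r ¬J(r))) ∧ (∃q ¬J(q)) ∨ (∃s G(s))
Extract every quantifier outward, since the variables are now distinct and don't occur free across branches:
  ∃t ∀r ∃q ∃s ((L(t) ∨ ¬J(r)) ∧ ¬J(q) ∨ G(s))
The prefix is ∃t ∀r ∃q ∃s: 1 universal, 3 existential.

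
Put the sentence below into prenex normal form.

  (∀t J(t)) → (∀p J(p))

First replace A → B with ¬A ∨ B.
  ¬(∀t J(t)) ∨ (∀p J(p))
Drive negations inward (¬∀x A ≡ ∃x ¬A, ¬∃x A ≡ ∀x ¬A, De Morgan for ∧/∨):
  (∃t ¬J(t)) ∨ (∀p J(p))
All bound variables are already distinct, so no renaming is needed.
Pull the quantifiers to the front (each side's bound variable is not free in the other side):
  ∃t ∀p (¬J(t) ∨ J(p))

∃t ∀p (¬J(t) ∨ J(p))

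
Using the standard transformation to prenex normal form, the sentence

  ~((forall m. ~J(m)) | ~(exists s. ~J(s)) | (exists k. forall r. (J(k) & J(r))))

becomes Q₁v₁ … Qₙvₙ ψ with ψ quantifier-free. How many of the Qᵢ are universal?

1

Push ¬ through the quantifiers and connectives to reach negation normal form:
  (exists m. J(m)) & (exists s. ~J(s)) & (forall k. exists r. (~J(k) | ~J(r)))
All bound variables are already distinct, so no renaming is needed.
Extract every quantifier outward, since the variables are now distinct and don't occur free across branches:
  exists m. exists s. forall k. exists r. (J(m) & ~J(s) & (~J(k) | ~J(r)))
The prefix is exists m exists s forall k exists r: 1 universal, 3 existential.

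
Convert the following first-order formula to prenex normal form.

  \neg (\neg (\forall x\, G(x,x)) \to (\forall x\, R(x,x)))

\exists x\, \exists y\, (\neg G(x,x) \land \neg R(y,y))

Rewrite implications/biconditionals: A → B as ¬A ∨ B.
  \neg (\neg \neg (\forall x\, G(x,x)) \lor (\forall x\, R(x,x)))
Drive negations inward (¬∀x A ≡ ∃x ¬A, ¬∃x A ≡ ∀x ¬A, De Morgan for ∧/∨):
  (\exists x\, \neg G(x,x)) \land (\exists x\, \neg R(x,x))
Give each quantifier a distinct variable: x↦y.
  (\exists x\, \neg G(x,x)) \land (\exists y\, \neg R(y,y))
Extract every quantifier outward, since the variables are now distinct and don't occur free across branches:
  \exists x\, \exists y\, (\neg G(x,x) \land \neg R(y,y))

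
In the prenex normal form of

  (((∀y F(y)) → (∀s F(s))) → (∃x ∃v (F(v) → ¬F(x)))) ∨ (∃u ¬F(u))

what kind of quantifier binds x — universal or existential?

existential

First replace A → B with ¬A ∨ B.
  ¬(¬(∀y F(y)) ∨ (∀s F(s))) ∨ (∃x ∃v (¬F(v) ∨ ¬F(x))) ∨ (∃u ¬F(u))
Push ¬ through the quantifiers and connectives to reach negation normal form:
  (∀y F(y)) ∧ (∃s ¬F(s)) ∨ (∃x ∃v (¬F(v) ∨ ¬F(x))) ∨ (∃u ¬F(u))
All bound variables are already distinct, so no renaming is needed.
Pull the quantifiers to the front (each side's bound variable is not free in the other side):
  ∀y ∃s ∃x ∃v ∃u (F(y) ∧ ¬F(s) ∨ ¬F(v) ∨ ¬F(x) ∨ ¬F(u))
The quantifier ∃x sits under an even number of negations (counting the antecedent side of each →), so it remains existential.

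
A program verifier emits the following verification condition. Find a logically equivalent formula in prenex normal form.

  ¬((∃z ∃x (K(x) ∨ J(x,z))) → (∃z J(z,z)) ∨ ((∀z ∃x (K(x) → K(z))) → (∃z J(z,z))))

∃z ∃x ∀p ∀u ∃r ∀v ((K(x) ∨ J(x,z)) ∧ ¬J(p,p) ∧ (¬K(r) ∨ K(u)) ∧ ¬J(v,v))

First replace A → B with ¬A ∨ B.
  ¬(¬(∃z ∃x (K(x) ∨ J(x,z))) ∨ (∃z J(z,z)) ∨ ¬(∀z ∃x (¬K(x) ∨ K(z))) ∨ (∃z J(z,z)))
Push ¬ through the quantifiers and connectives to reach negation normal form:
  (∃z ∃x (K(x) ∨ J(x,z))) ∧ (∀z ¬J(z,z)) ∧ (∀z ∃x (¬K(x) ∨ K(z))) ∧ (∀z ¬J(z,z))
Rename bound variables to avoid capture: z↦p, z↦u, x↦r, z↦v.
  (∃z ∃x (K(x) ∨ J(x,z))) ∧ (∀p ¬J(p,p)) ∧ (∀u ∃r (¬K(r) ∨ K(u))) ∧ (∀v ¬J(v,v))
Pull the quantifiers to the front (each side's bound variable is not free in the other side):
  ∃z ∃x ∀p ∀u ∃r ∀v ((K(x) ∨ J(x,z)) ∧ ¬J(p,p) ∧ (¬K(r) ∨ K(u)) ∧ ¬J(v,v))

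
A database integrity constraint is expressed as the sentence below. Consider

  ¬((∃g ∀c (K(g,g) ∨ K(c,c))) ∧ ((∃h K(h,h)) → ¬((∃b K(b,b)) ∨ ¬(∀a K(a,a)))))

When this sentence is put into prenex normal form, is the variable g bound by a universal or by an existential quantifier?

universal

Eliminate → and ↔ using ¬ and ∨.
  ¬((∃g ∀c (K(g,g) ∨ K(c,c))) ∧ (¬(∃h K(h,h)) ∨ ¬((∃b K(b,b)) ∨ ¬(∀a K(a,a)))))
Drive negations inward (¬∀x A ≡ ∃x ¬A, ¬∃x A ≡ ∀x ¬A, De Morgan for ∧/∨):
  (∀g ∃c (¬K(g,g) ∧ ¬K(c,c))) ∨ (∃h K(h,h)) ∧ ((∃b K(b,b)) ∨ (∃a ¬K(a,a)))
All bound variables are already distinct, so no renaming is needed.
Pull the quantifiers to the front (each side's bound variable is not free in the other side):
  ∀g ∃c ∃h ∃b ∃a (¬K(g,g) ∧ ¬K(c,c) ∨ K(h,h) ∧ (K(b,b) ∨ ¬K(a,a)))
The quantifier ∃g sits under an odd number of negations (counting the antecedent side of each →), so it flips to ∀g.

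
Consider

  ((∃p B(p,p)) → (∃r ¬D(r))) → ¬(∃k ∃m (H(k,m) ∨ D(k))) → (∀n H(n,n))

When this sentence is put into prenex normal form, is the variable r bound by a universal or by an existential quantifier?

First replace A → B with ¬A ∨ B.
  ¬(¬(∃p B(p,p)) ∨ (∃r ¬D(r))) ∨ ¬¬(∃k ∃m (H(k,m) ∨ D(k))) ∨ (∀n H(n,n))
Move each ¬ inward, flipping quantifiers it crosses:
  (∃p B(p,p)) ∧ (∀r D(r)) ∨ (∃k ∃m (H(k,m) ∨ D(k))) ∨ (∀n H(n,n))
All bound variables are already distinct, so no renaming is needed.
Extract every quantifier outward, since the variables are now distinct and don't occur free across branches:
  ∃p ∀r ∃k ∃m ∀n (B(p,p) ∧ D(r) ∨ H(k,m) ∨ D(k) ∨ H(n,n))
The quantifier ∃r sits under an odd number of negations (counting the antecedent side of each →), so it flips to ∀r.

universal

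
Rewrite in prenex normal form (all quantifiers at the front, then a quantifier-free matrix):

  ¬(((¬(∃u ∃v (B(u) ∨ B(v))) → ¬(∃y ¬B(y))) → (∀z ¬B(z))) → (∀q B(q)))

First replace A → B with ¬A ∨ B.
  ¬(¬(¬(¬¬(∃u ∃v (B(u) ∨ B(v))) ∨ ¬(∃y ¬B(y))) ∨ (∀z ¬B(z))) ∨ (∀q B(q)))
Move each ¬ inward, flipping quantifiers it crosses:
  ((∀u ∀v (¬B(u) ∧ ¬B(v))) ∧ (∃y ¬B(y)) ∨ (∀z ¬B(z))) ∧ (∃q ¬B(q))
Extract every quantifier outward, since the variables are now distinct and don't occur free across branches:
  ∀u ∀v ∃y ∀z ∃q ((¬B(u) ∧ ¬B(v) ∧ ¬B(y) ∨ ¬B(z)) ∧ ¬B(q))

∀u ∀v ∃y ∀z ∃q ((¬B(u) ∧ ¬B(v) ∧ ¬B(y) ∨ ¬B(z)) ∧ ¬B(q))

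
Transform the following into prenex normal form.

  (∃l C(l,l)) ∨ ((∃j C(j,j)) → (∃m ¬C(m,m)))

∃l ∀j ∃m (C(l,l) ∨ ¬C(j,j) ∨ ¬C(m,m))

Eliminate → and ↔ using ¬ and ∨.
  (∃l C(l,l)) ∨ ¬(∃j C(j,j)) ∨ (∃m ¬C(m,m))
Push ¬ through the quantifiers and connectives to reach negation normal form:
  (∃l C(l,l)) ∨ (∀j ¬C(j,j)) ∨ (∃m ¬C(m,m))
All bound variables are already distinct, so no renaming is needed.
Pull the quantifiers to the front (each side's bound variable is not free in the other side):
  ∃l ∀j ∃m (C(l,l) ∨ ¬C(j,j) ∨ ¬C(m,m))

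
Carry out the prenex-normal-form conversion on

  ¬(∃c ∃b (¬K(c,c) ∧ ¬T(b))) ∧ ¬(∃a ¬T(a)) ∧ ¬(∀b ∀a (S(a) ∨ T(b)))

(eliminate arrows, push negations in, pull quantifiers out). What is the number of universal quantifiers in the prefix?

Drive negations inward (¬∀x A ≡ ∃x ¬A, ¬∃x A ≡ ∀x ¬A, De Morgan for ∧/∨):
  (∀c ∀b (K(c,c) ∨ T(b))) ∧ (∀a T(a)) ∧ (∃b ∃a (¬S(a) ∧ ¬T(b)))
Rename bound variables to avoid capture: b↦v1, a↦w1.
  (∀c ∀b (K(c,c) ∨ T(b))) ∧ (∀a T(a)) ∧ (∃v1 ∃w1 (¬S(w1) ∧ ¬T(v1)))
Finally move all quantifiers to the prefix:
  ∀c ∀b ∀a ∃v1 ∃w1 ((K(c,c) ∨ T(b)) ∧ T(a) ∧ ¬S(w1) ∧ ¬T(v1))
The prefix is ∀c ∀b ∀a ∃v1 ∃w1: 3 universal, 2 existential.

3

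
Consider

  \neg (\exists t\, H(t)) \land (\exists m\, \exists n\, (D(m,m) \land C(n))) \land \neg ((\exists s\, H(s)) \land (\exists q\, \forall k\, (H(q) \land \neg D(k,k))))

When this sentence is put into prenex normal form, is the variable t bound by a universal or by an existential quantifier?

universal

Drive negations inward (¬∀x A ≡ ∃x ¬A, ¬∃x A ≡ ∀x ¬A, De Morgan for ∧/∨):
  (\forall t\, \neg H(t)) \land (\exists m\, \exists n\, (D(m,m) \land C(n))) \land ((\forall s\, \neg H(s)) \lor (\forall q\, \exists k\, (\neg H(q) \lor D(k,k))))
All bound variables are already distinct, so no renaming is needed.
Pull the quantifiers to the front (each side's bound variable is not free in the other side):
  \forall t\, \exists m\, \exists n\, \forall s\, \forall q\, \exists k\, (\neg H(t) \land D(m,m) \land C(n) \land (\neg H(s) \lor \neg H(q) \lor D(k,k)))
The quantifier \exists t sits under an odd number of negations, so it flips to \forall t.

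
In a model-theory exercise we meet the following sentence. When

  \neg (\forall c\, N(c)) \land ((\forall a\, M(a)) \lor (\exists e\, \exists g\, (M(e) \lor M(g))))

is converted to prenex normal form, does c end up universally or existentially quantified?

Drive negations inward (¬∀x A ≡ ∃x ¬A, ¬∃x A ≡ ∀x ¬A, De Morgan for ∧/∨):
  (\exists c\, \neg N(c)) \land ((\forall a\, M(a)) \lor (\exists e\, \exists g\, (M(e) \lor M(g))))
Pull the quantifiers to the front (each side's bound variable is not free in the other side):
  \exists c\, \forall a\, \exists e\, \exists g\, (\neg N(c) \land (M(a) \lor M(e) \lor M(g)))
The quantifier \forall c sits under an odd number of negations, so it flips to \exists c.

existential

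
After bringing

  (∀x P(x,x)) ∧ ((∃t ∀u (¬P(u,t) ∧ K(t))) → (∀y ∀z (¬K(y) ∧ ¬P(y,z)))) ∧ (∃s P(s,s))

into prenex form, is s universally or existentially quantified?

Eliminate → and ↔ using ¬ and ∨.
  (∀x P(x,x)) ∧ (¬(∃t ∀u (¬P(u,t) ∧ K(t))) ∨ (∀y ∀z (¬K(y) ∧ ¬P(y,z)))) ∧ (∃s P(s,s))
Drive negations inward (¬∀x A ≡ ∃x ¬A, ¬∃x A ≡ ∀x ¬A, De Morgan for ∧/∨):
  (∀x P(x,x)) ∧ ((∀t ∃u (P(u,t) ∨ ¬K(t))) ∨ (∀y ∀z (¬K(y) ∧ ¬P(y,z)))) ∧ (∃s P(s,s))
Extract every quantifier outward, since the variables are now distinct and don't occur free across branches:
  ∀x ∀t ∃u ∀y ∀z ∃s (P(x,x) ∧ (P(u,t) ∨ ¬K(t) ∨ ¬K(y) ∧ ¬P(y,z)) ∧ P(s,s))
The quantifier ∃s sits under an even number of negations (counting the antecedent side of each →), so it remains existential.

existential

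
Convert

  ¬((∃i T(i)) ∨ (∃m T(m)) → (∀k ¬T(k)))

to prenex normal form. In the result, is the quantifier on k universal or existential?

Eliminate → and ↔ using ¬ and ∨.
  ¬(¬((∃i T(i)) ∨ (∃m T(m))) ∨ (∀k ¬T(k)))
Push ¬ through the quantifiers and connectives to reach negation normal form:
  ((∃i T(i)) ∨ (∃m T(m))) ∧ (∃k T(k))
All bound variables are already distinct, so no renaming is needed.
Finally move all quantifiers to the prefix:
  ∃i ∃m ∃k ((T(i) ∨ T(m)) ∧ T(k))
The quantifier ∀k sits under an odd number of negations (counting the antecedent side of each →), so it flips to ∃k.

existential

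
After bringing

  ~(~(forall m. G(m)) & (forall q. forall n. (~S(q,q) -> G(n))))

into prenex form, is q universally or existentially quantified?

First replace A → B with ¬A ∨ B.
  ~(~(forall m. G(m)) & (forall q. forall n. (~~S(q,q) | G(n))))
Push ¬ through the quantifiers and connectives to reach negation normal form:
  (forall m. G(m)) | (exists q. exists n. (~S(q,q) & ~G(n)))
All bound variables are already distinct, so no renaming is needed.
Extract every quantifier outward, since the variables are now distinct and don't occur free across branches:
  forall m. exists q. exists n. (G(m) | ~S(q,q) & ~G(n))
The quantifier forall q sits under an odd number of negations (counting the antecedent side of each →), so it flips to exists q.

existential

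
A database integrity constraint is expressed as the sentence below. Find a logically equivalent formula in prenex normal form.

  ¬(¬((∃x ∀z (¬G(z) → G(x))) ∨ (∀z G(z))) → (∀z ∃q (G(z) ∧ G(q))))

Rewrite implications/biconditionals: A → B as ¬A ∨ B.
  ¬(¬¬((∃x ∀z (¬¬G(z) ∨ G(x))) ∨ (∀z G(z))) ∨ (∀z ∃q (G(z) ∧ G(q))))
Push ¬ through the quantifiers and connectives to reach negation normal form:
  (∀x ∃z (¬G(z) ∧ ¬G(x))) ∧ (∃z ¬G(z)) ∧ (∃z ∀q (¬G(z) ∨ ¬G(q)))
Standardize variables apart so no two quantifiers bind the same name: z↦v1, z↦a.
  (∀x ∃z (¬G(z) ∧ ¬G(x))) ∧ (∃v1 ¬G(v1)) ∧ (∃a ∀q (¬G(a) ∨ ¬G(q)))
Pull the quantifiers to the front (each side's bound variable is not free in the other side):
  ∀x ∃z ∃v1 ∃a ∀q (¬G(z) ∧ ¬G(x) ∧ ¬G(v1) ∧ (¬G(a) ∨ ¬G(q)))

∀x ∃z ∃v1 ∃a ∀q (¬G(z) ∧ ¬G(x) ∧ ¬G(v1) ∧ (¬G(a) ∨ ¬G(q)))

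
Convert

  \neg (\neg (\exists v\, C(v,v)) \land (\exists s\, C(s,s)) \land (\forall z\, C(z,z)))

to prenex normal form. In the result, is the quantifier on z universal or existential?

existential

Move each ¬ inward, flipping quantifiers it crosses:
  (\exists v\, C(v,v)) \lor (\forall s\, \neg C(s,s)) \lor (\exists z\, \neg C(z,z))
All bound variables are already distinct, so no renaming is needed.
Pull the quantifiers to the front (each side's bound variable is not free in the other side):
  \exists v\, \forall s\, \exists z\, (C(v,v) \lor \neg C(s,s) \lor \neg C(z,z))
The quantifier \forall z sits under an odd number of negations, so it flips to \exists z.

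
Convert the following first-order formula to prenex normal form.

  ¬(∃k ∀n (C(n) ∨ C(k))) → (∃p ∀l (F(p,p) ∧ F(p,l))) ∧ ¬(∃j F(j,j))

∃k ∀n ∃p ∀l ∀j (C(n) ∨ C(k) ∨ F(p,p) ∧ F(p,l) ∧ ¬F(j,j))

First replace A → B with ¬A ∨ B.
  ¬¬(∃k ∀n (C(n) ∨ C(k))) ∨ (∃p ∀l (F(p,p) ∧ F(p,l))) ∧ ¬(∃j F(j,j))
Push ¬ through the quantifiers and connectives to reach negation normal form:
  (∃k ∀n (C(n) ∨ C(k))) ∨ (∃p ∀l (F(p,p) ∧ F(p,l))) ∧ (∀j ¬F(j,j))
All bound variables are already distinct, so no renaming is needed.
Extract every quantifier outward, since the variables are now distinct and don't occur free across branches:
  ∃k ∀n ∃p ∀l ∀j (C(n) ∨ C(k) ∨ F(p,p) ∧ F(p,l) ∧ ¬F(j,j))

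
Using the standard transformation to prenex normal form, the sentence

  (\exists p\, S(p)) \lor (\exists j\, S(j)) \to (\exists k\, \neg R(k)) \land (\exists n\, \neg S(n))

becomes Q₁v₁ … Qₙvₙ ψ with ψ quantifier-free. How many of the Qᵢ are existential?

2

First replace A → B with ¬A ∨ B.
  \neg ((\exists p\, S(p)) \lor (\exists j\, S(j))) \lor (\exists k\, \neg R(k)) \land (\exists n\, \neg S(n))
Drive negations inward (¬∀x A ≡ ∃x ¬A, ¬∃x A ≡ ∀x ¬A, De Morgan for ∧/∨):
  (\forall p\, \neg S(p)) \land (\forall j\, \neg S(j)) \lor (\exists k\, \neg R(k)) \land (\exists n\, \neg S(n))
All bound variables are already distinct, so no renaming is needed.
Finally move all quantifiers to the prefix:
  \forall p\, \forall j\, \exists k\, \exists n\, (\neg S(p) \land \neg S(j) \lor \neg R(k) \land \neg S(n))
The prefix is \forall p \forall j \exists k \exists n: 2 universal, 2 existential.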